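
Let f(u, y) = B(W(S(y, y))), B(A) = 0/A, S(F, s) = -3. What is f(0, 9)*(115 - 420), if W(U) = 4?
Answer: 0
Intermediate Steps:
B(A) = 0
f(u, y) = 0
f(0, 9)*(115 - 420) = 0*(115 - 420) = 0*(-305) = 0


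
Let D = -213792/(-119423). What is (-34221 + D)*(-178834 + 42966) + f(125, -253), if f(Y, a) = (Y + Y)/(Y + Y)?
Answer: 555232828084211/119423 ≈ 4.6493e+9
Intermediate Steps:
D = 213792/119423 (D = -213792*(-1/119423) = 213792/119423 ≈ 1.7902)
f(Y, a) = 1 (f(Y, a) = (2*Y)/((2*Y)) = (2*Y)*(1/(2*Y)) = 1)
(-34221 + D)*(-178834 + 42966) + f(125, -253) = (-34221 + 213792/119423)*(-178834 + 42966) + 1 = -4086560691/119423*(-135868) + 1 = 555232827964788/119423 + 1 = 555232828084211/119423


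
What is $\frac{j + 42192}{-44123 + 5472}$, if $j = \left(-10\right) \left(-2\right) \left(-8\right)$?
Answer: $- \frac{42032}{38651} \approx -1.0875$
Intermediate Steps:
$j = -160$ ($j = 20 \left(-8\right) = -160$)
$\frac{j + 42192}{-44123 + 5472} = \frac{-160 + 42192}{-44123 + 5472} = \frac{42032}{-38651} = 42032 \left(- \frac{1}{38651}\right) = - \frac{42032}{38651}$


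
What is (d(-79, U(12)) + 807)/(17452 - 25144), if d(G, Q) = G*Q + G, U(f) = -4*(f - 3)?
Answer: -893/1923 ≈ -0.46438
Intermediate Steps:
U(f) = 12 - 4*f (U(f) = -4*(-3 + f) = 12 - 4*f)
d(G, Q) = G + G*Q
(d(-79, U(12)) + 807)/(17452 - 25144) = (-79*(1 + (12 - 4*12)) + 807)/(17452 - 25144) = (-79*(1 + (12 - 48)) + 807)/(-7692) = (-79*(1 - 36) + 807)*(-1/7692) = (-79*(-35) + 807)*(-1/7692) = (2765 + 807)*(-1/7692) = 3572*(-1/7692) = -893/1923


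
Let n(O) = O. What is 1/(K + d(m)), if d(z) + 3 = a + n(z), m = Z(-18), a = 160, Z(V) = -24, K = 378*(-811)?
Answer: -1/306425 ≈ -3.2634e-6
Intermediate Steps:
K = -306558
m = -24
d(z) = 157 + z (d(z) = -3 + (160 + z) = 157 + z)
1/(K + d(m)) = 1/(-306558 + (157 - 24)) = 1/(-306558 + 133) = 1/(-306425) = -1/306425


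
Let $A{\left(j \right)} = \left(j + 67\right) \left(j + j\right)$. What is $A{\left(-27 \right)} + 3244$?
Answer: $1084$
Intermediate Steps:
$A{\left(j \right)} = 2 j \left(67 + j\right)$ ($A{\left(j \right)} = \left(67 + j\right) 2 j = 2 j \left(67 + j\right)$)
$A{\left(-27 \right)} + 3244 = 2 \left(-27\right) \left(67 - 27\right) + 3244 = 2 \left(-27\right) 40 + 3244 = -2160 + 3244 = 1084$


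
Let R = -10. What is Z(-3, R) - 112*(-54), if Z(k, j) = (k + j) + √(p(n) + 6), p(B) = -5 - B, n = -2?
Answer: 6035 + √3 ≈ 6036.7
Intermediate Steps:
Z(k, j) = j + k + √3 (Z(k, j) = (k + j) + √((-5 - 1*(-2)) + 6) = (j + k) + √((-5 + 2) + 6) = (j + k) + √(-3 + 6) = (j + k) + √3 = j + k + √3)
Z(-3, R) - 112*(-54) = (-10 - 3 + √3) - 112*(-54) = (-13 + √3) + 6048 = 6035 + √3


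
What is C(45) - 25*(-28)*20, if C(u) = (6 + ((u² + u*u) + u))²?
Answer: 16832201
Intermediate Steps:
C(u) = (6 + u + 2*u²)² (C(u) = (6 + ((u² + u²) + u))² = (6 + (2*u² + u))² = (6 + (u + 2*u²))² = (6 + u + 2*u²)²)
C(45) - 25*(-28)*20 = (6 + 45 + 2*45²)² - 25*(-28)*20 = (6 + 45 + 2*2025)² + 700*20 = (6 + 45 + 4050)² + 14000 = 4101² + 14000 = 16818201 + 14000 = 16832201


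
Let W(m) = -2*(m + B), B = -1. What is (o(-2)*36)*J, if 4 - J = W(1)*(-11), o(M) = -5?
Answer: -720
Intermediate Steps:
W(m) = 2 - 2*m (W(m) = -2*(m - 1) = -2*(-1 + m) = 2 - 2*m)
J = 4 (J = 4 - (2 - 2*1)*(-11) = 4 - (2 - 2)*(-11) = 4 - 0*(-11) = 4 - 1*0 = 4 + 0 = 4)
(o(-2)*36)*J = -5*36*4 = -180*4 = -720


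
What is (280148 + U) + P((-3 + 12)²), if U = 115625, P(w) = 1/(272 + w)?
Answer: 139707870/353 ≈ 3.9577e+5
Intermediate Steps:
(280148 + U) + P((-3 + 12)²) = (280148 + 115625) + 1/(272 + (-3 + 12)²) = 395773 + 1/(272 + 9²) = 395773 + 1/(272 + 81) = 395773 + 1/353 = 139707870/353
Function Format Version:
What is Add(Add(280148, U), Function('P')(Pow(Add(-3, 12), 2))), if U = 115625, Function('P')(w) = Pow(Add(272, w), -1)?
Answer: Rational(139707870, 353) ≈ 3.9577e+5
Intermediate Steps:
Add(Add(280148, U), Function('P')(Pow(Add(-3, 12), 2))) = Add(Add(280148, 115625), Pow(Add(272, Pow(Add(-3, 12), 2)), -1)) = Add(395773, Pow(Add(272, Pow(9, 2)), -1)) = Add(395773, Pow(Add(272, 81), -1)) = Add(395773, Pow(353, -1)) = Add(395773, Rational(1, 353)) = Rational(139707870, 353)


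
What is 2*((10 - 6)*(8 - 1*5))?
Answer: 24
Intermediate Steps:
2*((10 - 6)*(8 - 1*5)) = 2*(4*(8 - 5)) = 2*(4*3) = 2*12 = 24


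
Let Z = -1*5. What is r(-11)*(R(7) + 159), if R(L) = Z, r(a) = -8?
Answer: -1232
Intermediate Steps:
Z = -5
R(L) = -5
r(-11)*(R(7) + 159) = -8*(-5 + 159) = -8*154 = -1232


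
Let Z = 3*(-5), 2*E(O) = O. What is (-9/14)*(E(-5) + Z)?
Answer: 45/4 ≈ 11.250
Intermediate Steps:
E(O) = O/2
Z = -15
(-9/14)*(E(-5) + Z) = (-9/14)*((1/2)*(-5) - 15) = (-9*1/14)*(-5/2 - 15) = -9/14*(-35/2) = 45/4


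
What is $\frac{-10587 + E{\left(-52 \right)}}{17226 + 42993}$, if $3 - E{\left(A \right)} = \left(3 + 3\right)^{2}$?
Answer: $- \frac{1180}{6691} \approx -0.17636$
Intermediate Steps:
$E{\left(A \right)} = -33$ ($E{\left(A \right)} = 3 - \left(3 + 3\right)^{2} = 3 - 6^{2} = 3 - 36 = -33$)
$\frac{-10587 + E{\left(-52 \right)}}{17226 + 42993} = \frac{-10587 - 33}{17226 + 42993} = - \frac{10620}{60219} = \left(-10620\right) \frac{1}{60219} = - \frac{1180}{6691}$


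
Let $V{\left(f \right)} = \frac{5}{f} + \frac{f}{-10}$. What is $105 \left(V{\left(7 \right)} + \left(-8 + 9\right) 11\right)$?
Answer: $\frac{2313}{2} \approx 1156.5$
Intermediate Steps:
$V{\left(f \right)} = \frac{5}{f} - \frac{f}{10}$ ($V{\left(f \right)} = \frac{5}{f} + f \left(- \frac{1}{10}\right) = \frac{5}{f} - \frac{f}{10}$)
$105 \left(V{\left(7 \right)} + \left(-8 + 9\right) 11\right) = 105 \left(\left(\frac{5}{7} - \frac{7}{10}\right) + \left(-8 + 9\right) 11\right) = 105 \left(\left(5 \cdot \frac{1}{7} - \frac{7}{10}\right) + 1 \cdot 11\right) = 105 \left(\left(\frac{5}{7} - \frac{7}{10}\right) + 11\right) = 105 \left(\frac{1}{70} + 11\right) = 105 \cdot \frac{771}{70} = \frac{2313}{2}$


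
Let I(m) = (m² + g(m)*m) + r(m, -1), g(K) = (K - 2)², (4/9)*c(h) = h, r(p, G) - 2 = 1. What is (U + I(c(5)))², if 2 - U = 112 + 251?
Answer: 2189584849/4096 ≈ 5.3457e+5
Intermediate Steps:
r(p, G) = 3 (r(p, G) = 2 + 1 = 3)
c(h) = 9*h/4
g(K) = (-2 + K)²
I(m) = 3 + m² + m*(-2 + m)² (I(m) = (m² + (-2 + m)²*m) + 3 = (m² + m*(-2 + m)²) + 3 = 3 + m² + m*(-2 + m)²)
U = -361 (U = 2 - (112 + 251) = 2 - 1*363 = 2 - 363 = -361)
(U + I(c(5)))² = (-361 + (3 + ((9/4)*5)² + ((9/4)*5)*(-2 + (9/4)*5)²))² = (-361 + (3 + (45/4)² + 45*(-2 + 45/4)²/4))² = (-361 + (3 + 2025/16 + 45*(37/4)²/4))² = (-361 + (3 + 2025/16 + (45/4)*(1369/16)))² = (-361 + (3 + 2025/16 + 61605/64))² = (-361 + 69897/64)² = (46793/64)² = 2189584849/4096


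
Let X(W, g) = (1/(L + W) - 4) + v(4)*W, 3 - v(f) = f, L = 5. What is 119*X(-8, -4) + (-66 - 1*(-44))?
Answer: 1243/3 ≈ 414.33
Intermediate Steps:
v(f) = 3 - f
X(W, g) = -4 + 1/(5 + W) - W (X(W, g) = (1/(5 + W) - 4) + (3 - 1*4)*W = (-4 + 1/(5 + W)) + (3 - 4)*W = (-4 + 1/(5 + W)) - W = -4 + 1/(5 + W) - W)
119*X(-8, -4) + (-66 - 1*(-44)) = 119*((-19 - 1*(-8)² - 9*(-8))/(5 - 8)) + (-66 - 1*(-44)) = 119*((-19 - 1*64 + 72)/(-3)) + (-66 + 44) = 119*(-(-19 - 64 + 72)/3) - 22 = 119*(-⅓*(-11)) - 22 = 119*(11/3) - 22 = 1309/3 - 22 = 1243/3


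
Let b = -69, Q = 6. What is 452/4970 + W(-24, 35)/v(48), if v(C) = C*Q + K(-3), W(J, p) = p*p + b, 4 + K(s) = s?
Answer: 2936166/698285 ≈ 4.2048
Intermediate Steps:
K(s) = -4 + s
W(J, p) = -69 + p² (W(J, p) = p*p - 69 = p² - 69 = -69 + p²)
v(C) = -7 + 6*C (v(C) = C*6 + (-4 - 3) = 6*C - 7 = -7 + 6*C)
452/4970 + W(-24, 35)/v(48) = 452/4970 + (-69 + 35²)/(-7 + 6*48) = 452*(1/4970) + (-69 + 1225)/(-7 + 288) = 226/2485 + 1156/281 = 2936166/698285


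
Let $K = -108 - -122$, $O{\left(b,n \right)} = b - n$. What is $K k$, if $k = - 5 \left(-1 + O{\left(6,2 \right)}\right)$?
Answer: $-210$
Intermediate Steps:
$K = 14$ ($K = -108 + 122 = 14$)
$k = -15$ ($k = - 5 \left(-1 + \left(6 - 2\right)\right) = - 5 \left(-1 + 4\right) = \left(-5\right) 3 = -15$)
$K k = 14 \left(-15\right) = -210$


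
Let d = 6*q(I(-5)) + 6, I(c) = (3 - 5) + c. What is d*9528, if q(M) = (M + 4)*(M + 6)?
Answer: 228672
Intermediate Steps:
I(c) = -2 + c
q(M) = (4 + M)*(6 + M)
d = 24 (d = 6*(24 + (-2 - 5)² + 10*(-2 - 5)) + 6 = 6*(24 + (-7)² + 10*(-7)) + 6 = 6*(24 + 49 - 70) + 6 = 6*3 + 6 = 18 + 6 = 24)
d*9528 = 24*9528 = 228672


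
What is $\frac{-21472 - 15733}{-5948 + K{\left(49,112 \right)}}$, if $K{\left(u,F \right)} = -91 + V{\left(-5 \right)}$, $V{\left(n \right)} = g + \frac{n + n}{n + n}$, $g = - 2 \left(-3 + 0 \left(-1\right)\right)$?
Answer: $\frac{37205}{6032} \approx 6.1679$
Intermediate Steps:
$g = 6$ ($g = - 2 \left(-3 + 0\right) = \left(-2\right) \left(-3\right) = 6$)
$V{\left(n \right)} = 7$ ($V{\left(n \right)} = 6 + \frac{n + n}{n + n} = 6 + \frac{2 n}{2 n} = 6 + 2 n \frac{1}{2 n} = 6 + 1 = 7$)
$K{\left(u,F \right)} = -84$ ($K{\left(u,F \right)} = -91 + 7 = -84$)
$\frac{-21472 - 15733}{-5948 + K{\left(49,112 \right)}} = \frac{-21472 - 15733}{-5948 - 84} = - \frac{37205}{-6032} = \left(-37205\right) \left(- \frac{1}{6032}\right) = \frac{37205}{6032}$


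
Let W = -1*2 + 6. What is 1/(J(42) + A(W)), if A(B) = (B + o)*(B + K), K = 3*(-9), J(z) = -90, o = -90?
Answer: 1/1888 ≈ 0.00052966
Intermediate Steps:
K = -27
W = 4 (W = -2 + 6 = 4)
A(B) = (-90 + B)*(-27 + B) (A(B) = (B - 90)*(B - 27) = (-90 + B)*(-27 + B))
1/(J(42) + A(W)) = 1/(-90 + (2430 + 4² - 117*4)) = 1/(-90 + (2430 + 16 - 468)) = 1/(-90 + 1978) = 1/1888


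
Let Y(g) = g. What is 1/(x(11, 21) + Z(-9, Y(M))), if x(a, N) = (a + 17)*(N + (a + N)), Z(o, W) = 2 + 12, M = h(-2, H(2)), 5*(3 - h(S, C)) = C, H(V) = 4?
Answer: 1/1498 ≈ 0.00066756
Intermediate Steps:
h(S, C) = 3 - C/5
M = 11/5 (M = 3 - ⅕*4 = 3 - ⅘ = 11/5 ≈ 2.2000)
Z(o, W) = 14
x(a, N) = (17 + a)*(a + 2*N) (x(a, N) = (17 + a)*(N + (N + a)) = (17 + a)*(a + 2*N))
1/(x(11, 21) + Z(-9, Y(M))) = 1/((11² + 17*11 + 34*21 + 2*21*11) + 14) = 1/((121 + 187 + 714 + 462) + 14) = 1/(1484 + 14) = 1/1498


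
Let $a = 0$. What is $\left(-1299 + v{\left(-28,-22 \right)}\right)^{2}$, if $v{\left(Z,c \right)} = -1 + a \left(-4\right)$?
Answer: $1690000$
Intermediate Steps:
$v{\left(Z,c \right)} = -1$ ($v{\left(Z,c \right)} = -1 + 0 \left(-4\right) = -1 + 0 = -1$)
$\left(-1299 + v{\left(-28,-22 \right)}\right)^{2} = \left(-1299 - 1\right)^{2} = \left(-1300\right)^{2} = 1690000$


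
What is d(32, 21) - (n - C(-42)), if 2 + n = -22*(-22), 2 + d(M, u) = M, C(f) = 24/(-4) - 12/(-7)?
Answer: -3194/7 ≈ -456.29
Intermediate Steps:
C(f) = -30/7 (C(f) = 24*(-¼) - 12*(-⅐) = -6 + 12/7 = -30/7)
d(M, u) = -2 + M
n = 482 (n = -2 - 22*(-22) = -2 + 484 = 482)
d(32, 21) - (n - C(-42)) = (-2 + 32) - (482 - 1*(-30/7)) = 30 - (482 + 30/7) = 30 - 1*3404/7 = 30 - 3404/7 = -3194/7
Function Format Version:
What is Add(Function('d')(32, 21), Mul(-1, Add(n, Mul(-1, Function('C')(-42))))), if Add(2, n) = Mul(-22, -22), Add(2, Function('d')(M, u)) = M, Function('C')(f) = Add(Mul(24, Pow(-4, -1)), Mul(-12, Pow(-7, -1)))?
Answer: Rational(-3194, 7) ≈ -456.29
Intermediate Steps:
Function('C')(f) = Rational(-30, 7) (Function('C')(f) = Add(Mul(24, Rational(-1, 4)), Mul(-12, Rational(-1, 7))) = Add(-6, Rational(12, 7)) = Rational(-30, 7))
Function('d')(M, u) = Add(-2, M)
n = 482 (n = Add(-2, Mul(-22, -22)) = Add(-2, 484) = 482)
Add(Function('d')(32, 21), Mul(-1, Add(n, Mul(-1, Function('C')(-42))))) = Add(Add(-2, 32), Mul(-1, Add(482, Mul(-1, Rational(-30, 7))))) = Add(30, Mul(-1, Add(482, Rational(30, 7)))) = Add(30, Mul(-1, Rational(3404, 7))) = Add(30, Rational(-3404, 7)) = Rational(-3194, 7)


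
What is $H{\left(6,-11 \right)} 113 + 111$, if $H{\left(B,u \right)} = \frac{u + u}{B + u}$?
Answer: $\frac{3041}{5} \approx 608.2$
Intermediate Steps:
$H{\left(B,u \right)} = \frac{2 u}{B + u}$
$H{\left(6,-11 \right)} 113 + 111 = 2 \left(-11\right) \frac{1}{6 - 11} \cdot 113 + 111 = 2 \left(-11\right) \frac{1}{-5} \cdot 113 + 111 = 2 \left(-11\right) \left(- \frac{1}{5}\right) 113 + 111 = \frac{22}{5} \cdot 113 + 111 = \frac{2486}{5} + 111 = \frac{3041}{5}$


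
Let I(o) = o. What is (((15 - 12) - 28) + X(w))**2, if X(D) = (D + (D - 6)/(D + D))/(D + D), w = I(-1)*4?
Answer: 622521/1024 ≈ 607.93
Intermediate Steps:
w = -4 (w = -1*4 = -4)
X(D) = (D + (-6 + D)/(2*D))/(2*D) (X(D) = (D + (-6 + D)/((2*D)))/((2*D)) = (D + (-6 + D)*(1/(2*D)))*(1/(2*D)) = (D + (-6 + D)/(2*D))*(1/(2*D)) = (D + (-6 + D)/(2*D))/(2*D))
(((15 - 12) - 28) + X(w))**2 = (((15 - 12) - 28) + (1/4)*(-6 - 4 + 2*(-4)**2)/(-4)**2)**2 = ((3 - 28) + (1/4)*(1/16)*(-6 - 4 + 2*16))**2 = (-25 + (1/4)*(1/16)*(-6 - 4 + 32))**2 = (-25 + (1/4)*(1/16)*22)**2 = (-25 + 11/32)**2 = (-789/32)**2 = 622521/1024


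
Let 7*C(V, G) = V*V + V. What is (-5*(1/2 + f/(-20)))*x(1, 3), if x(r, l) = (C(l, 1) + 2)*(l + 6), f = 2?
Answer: -468/7 ≈ -66.857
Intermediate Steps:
C(V, G) = V/7 + V²/7 (C(V, G) = (V*V + V)/7 = (V² + V)/7 = (V + V²)/7 = V/7 + V²/7)
x(r, l) = (2 + l*(1 + l)/7)*(6 + l) (x(r, l) = (l*(1 + l)/7 + 2)*(l + 6) = (2 + l*(1 + l)/7)*(6 + l))
(-5*(1/2 + f/(-20)))*x(1, 3) = (-5*(1/2 + 2/(-20)))*(12 + 3² + (⅐)*3³ + (20/7)*3) = (-5*(1*(½) + 2*(-1/20)))*(12 + 9 + (⅐)*27 + 60/7) = (-5*(½ - ⅒))*(12 + 9 + 27/7 + 60/7) = -5*⅖*(234/7) = -2*234/7 = -468/7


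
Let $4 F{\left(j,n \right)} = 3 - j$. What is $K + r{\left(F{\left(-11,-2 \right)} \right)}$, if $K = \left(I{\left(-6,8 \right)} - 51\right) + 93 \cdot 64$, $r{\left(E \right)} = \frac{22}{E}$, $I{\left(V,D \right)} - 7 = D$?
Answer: $\frac{41456}{7} \approx 5922.3$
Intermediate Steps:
$I{\left(V,D \right)} = 7 + D$
$F{\left(j,n \right)} = \frac{3}{4} - \frac{j}{4}$ ($F{\left(j,n \right)} = \frac{3 - j}{4} = \frac{3}{4} - \frac{j}{4}$)
$K = 5916$ ($K = \left(\left(7 + 8\right) - 51\right) + 93 \cdot 64 = \left(15 - 51\right) + 5952 = -36 + 5952 = 5916$)
$K + r{\left(F{\left(-11,-2 \right)} \right)} = 5916 + \frac{22}{\frac{3}{4} - - \frac{11}{4}} = 5916 + \frac{22}{\frac{3}{4} + \frac{11}{4}} = 5916 + \frac{22}{\frac{7}{2}} = 5916 + 22 \cdot \frac{2}{7} = 5916 + \frac{44}{7} = \frac{41456}{7}$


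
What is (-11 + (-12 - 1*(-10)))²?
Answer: 169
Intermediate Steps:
(-11 + (-12 - 1*(-10)))² = (-11 + (-12 + 10))² = (-11 - 2)² = (-13)² = 169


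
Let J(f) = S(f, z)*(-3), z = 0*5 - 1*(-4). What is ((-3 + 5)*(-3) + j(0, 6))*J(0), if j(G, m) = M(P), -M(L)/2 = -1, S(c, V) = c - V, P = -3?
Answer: -48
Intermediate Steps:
z = 4 (z = 0 + 4 = 4)
M(L) = 2 (M(L) = -2*(-1) = 2)
j(G, m) = 2
J(f) = 12 - 3*f (J(f) = (f - 1*4)*(-3) = (f - 4)*(-3) = (-4 + f)*(-3) = 12 - 3*f)
((-3 + 5)*(-3) + j(0, 6))*J(0) = ((-3 + 5)*(-3) + 2)*(12 - 3*0) = (2*(-3) + 2)*(12 + 0) = (-6 + 2)*12 = -4*12 = -48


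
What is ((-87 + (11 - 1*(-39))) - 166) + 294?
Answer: 91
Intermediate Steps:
((-87 + (11 - 1*(-39))) - 166) + 294 = ((-87 + (11 + 39)) - 166) + 294 = ((-87 + 50) - 166) + 294 = (-37 - 166) + 294 = -203 + 294 = 91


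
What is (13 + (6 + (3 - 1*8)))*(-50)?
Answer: -700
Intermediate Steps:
(13 + (6 + (3 - 1*8)))*(-50) = (13 + (6 + (3 - 8)))*(-50) = (13 + (6 - 5))*(-50) = (13 + 1)*(-50) = 14*(-50) = -700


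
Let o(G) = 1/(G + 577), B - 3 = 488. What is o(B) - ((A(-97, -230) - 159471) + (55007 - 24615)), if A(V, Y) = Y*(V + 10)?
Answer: 116485693/1068 ≈ 1.0907e+5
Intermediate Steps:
B = 491 (B = 3 + 488 = 491)
A(V, Y) = Y*(10 + V)
o(G) = 1/(577 + G)
o(B) - ((A(-97, -230) - 159471) + (55007 - 24615)) = 1/(577 + 491) - ((-230*(10 - 97) - 159471) + (55007 - 24615)) = 1/1068 - ((-230*(-87) - 159471) + 30392) = 1/1068 - ((20010 - 159471) + 30392) = 1/1068 - (-139461 + 30392) = 1/1068 - 1*(-109069) = 1/1068 + 109069 = 116485693/1068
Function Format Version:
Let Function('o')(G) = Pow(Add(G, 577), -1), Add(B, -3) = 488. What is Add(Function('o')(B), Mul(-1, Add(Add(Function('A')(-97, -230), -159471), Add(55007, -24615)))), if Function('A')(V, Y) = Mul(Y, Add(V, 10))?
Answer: Rational(116485693, 1068) ≈ 1.0907e+5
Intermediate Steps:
B = 491 (B = Add(3, 488) = 491)
Function('A')(V, Y) = Mul(Y, Add(10, V))
Function('o')(G) = Pow(Add(577, G), -1)
Add(Function('o')(B), Mul(-1, Add(Add(Function('A')(-97, -230), -159471), Add(55007, -24615)))) = Add(Pow(Add(577, 491), -1), Mul(-1, Add(Add(Mul(-230, Add(10, -97)), -159471), Add(55007, -24615)))) = Add(Pow(1068, -1), Mul(-1, Add(Add(Mul(-230, -87), -159471), 30392))) = Add(Rational(1, 1068), Mul(-1, Add(Add(20010, -159471), 30392))) = Add(Rational(1, 1068), Mul(-1, Add(-139461, 30392))) = Add(Rational(1, 1068), Mul(-1, -109069)) = Add(Rational(1, 1068), 109069) = Rational(116485693, 1068)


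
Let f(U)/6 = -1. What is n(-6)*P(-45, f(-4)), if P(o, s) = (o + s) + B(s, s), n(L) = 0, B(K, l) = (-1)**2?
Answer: 0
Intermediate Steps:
B(K, l) = 1
f(U) = -6 (f(U) = 6*(-1) = -6)
P(o, s) = 1 + o + s (P(o, s) = (o + s) + 1 = 1 + o + s)
n(-6)*P(-45, f(-4)) = 0*(1 - 45 - 6) = 0*(-50) = 0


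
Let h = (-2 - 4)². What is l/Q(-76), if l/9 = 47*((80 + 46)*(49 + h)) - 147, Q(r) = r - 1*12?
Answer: -4529007/88 ≈ -51466.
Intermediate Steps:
h = 36 (h = (-6)² = 36)
Q(r) = -12 + r (Q(r) = r - 12 = -12 + r)
l = 4529007 (l = 9*(47*((80 + 46)*(49 + 36)) - 147) = 9*(47*(126*85) - 147) = 9*(47*10710 - 147) = 9*(503370 - 147) = 9*503223 = 4529007)
l/Q(-76) = 4529007/(-12 - 76) = 4529007/(-88) = 4529007*(-1/88) = -4529007/88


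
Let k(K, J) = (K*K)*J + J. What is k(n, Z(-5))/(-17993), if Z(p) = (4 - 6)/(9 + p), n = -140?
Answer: 19601/35986 ≈ 0.54468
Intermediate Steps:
Z(p) = -2/(9 + p)
k(K, J) = J + J*K² (k(K, J) = K²*J + J = J*K² + J = J + J*K²)
k(n, Z(-5))/(-17993) = ((-2/(9 - 5))*(1 + (-140)²))/(-17993) = ((-2/4)*(1 + 19600))*(-1/17993) = (-2*¼*19601)*(-1/17993) = -½*19601*(-1/17993) = -19601/2*(-1/17993) = 19601/35986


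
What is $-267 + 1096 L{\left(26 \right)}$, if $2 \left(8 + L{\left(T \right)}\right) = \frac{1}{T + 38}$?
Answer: $- \frac{144423}{16} \approx -9026.4$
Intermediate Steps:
$L{\left(T \right)} = -8 + \frac{1}{2 \left(38 + T\right)}$ ($L{\left(T \right)} = -8 + \frac{1}{2 \left(T + 38\right)} = -8 + \frac{1}{2 \left(38 + T\right)}$)
$-267 + 1096 L{\left(26 \right)} = -267 + 1096 \frac{-607 - 416}{2 \left(38 + 26\right)} = -267 + 1096 \frac{-607 - 416}{2 \cdot 64} = -267 + 1096 \cdot \frac{1}{2} \cdot \frac{1}{64} \left(-1023\right) = -267 + 1096 \left(- \frac{1023}{128}\right) = -267 - \frac{140151}{16} = - \frac{144423}{16}$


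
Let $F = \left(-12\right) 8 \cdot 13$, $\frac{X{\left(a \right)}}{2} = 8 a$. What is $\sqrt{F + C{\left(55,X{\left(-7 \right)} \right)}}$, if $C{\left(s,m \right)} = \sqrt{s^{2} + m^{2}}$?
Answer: $\sqrt{-1248 + \sqrt{15569}} \approx 33.515 i$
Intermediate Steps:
$X{\left(a \right)} = 16 a$ ($X{\left(a \right)} = 2 \cdot 8 a = 16 a$)
$C{\left(s,m \right)} = \sqrt{m^{2} + s^{2}}$
$F = -1248$ ($F = \left(-96\right) 13 = -1248$)
$\sqrt{F + C{\left(55,X{\left(-7 \right)} \right)}} = \sqrt{-1248 + \sqrt{\left(16 \left(-7\right)\right)^{2} + 55^{2}}} = \sqrt{-1248 + \sqrt{\left(-112\right)^{2} + 3025}} = \sqrt{-1248 + \sqrt{12544 + 3025}} = \sqrt{-1248 + \sqrt{15569}}$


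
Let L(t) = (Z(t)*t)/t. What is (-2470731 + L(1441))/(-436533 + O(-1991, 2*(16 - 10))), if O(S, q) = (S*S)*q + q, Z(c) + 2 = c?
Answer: -2469292/47132451 ≈ -0.052390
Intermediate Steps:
Z(c) = -2 + c
L(t) = -2 + t (L(t) = ((-2 + t)*t)/t = (t*(-2 + t))/t = -2 + t)
O(S, q) = q + q*S² (O(S, q) = S²*q + q = q*S² + q = q + q*S²)
(-2470731 + L(1441))/(-436533 + O(-1991, 2*(16 - 10))) = (-2470731 + (-2 + 1441))/(-436533 + (2*(16 - 10))*(1 + (-1991)²)) = (-2470731 + 1439)/(-436533 + (2*6)*(1 + 3964081)) = -2469292/(-436533 + 12*3964082) = -2469292/(-436533 + 47568984) = -2469292/47132451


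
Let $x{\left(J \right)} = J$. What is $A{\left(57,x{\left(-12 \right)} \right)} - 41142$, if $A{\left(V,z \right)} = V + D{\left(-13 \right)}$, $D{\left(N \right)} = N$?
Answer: $-41098$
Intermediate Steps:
$A{\left(V,z \right)} = -13 + V$ ($A{\left(V,z \right)} = V - 13 = -13 + V$)
$A{\left(57,x{\left(-12 \right)} \right)} - 41142 = \left(-13 + 57\right) - 41142 = 44 - 41142 = -41098$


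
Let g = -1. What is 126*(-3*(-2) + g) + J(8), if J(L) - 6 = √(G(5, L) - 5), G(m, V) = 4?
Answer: 636 + I ≈ 636.0 + 1.0*I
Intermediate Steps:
J(L) = 6 + I (J(L) = 6 + √(4 - 5) = 6 + √(-1) = 6 + I)
126*(-3*(-2) + g) + J(8) = 126*(-3*(-2) - 1) + (6 + I) = 126*(6 - 1) + (6 + I) = 126*5 + (6 + I) = 630 + (6 + I) = 636 + I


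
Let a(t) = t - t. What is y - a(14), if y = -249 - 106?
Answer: -355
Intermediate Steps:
a(t) = 0
y = -355
y - a(14) = -355 - 1*0 = -355 + 0 = -355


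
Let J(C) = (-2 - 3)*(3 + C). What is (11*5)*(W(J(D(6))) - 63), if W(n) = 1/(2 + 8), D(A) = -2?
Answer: -6919/2 ≈ -3459.5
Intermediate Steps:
J(C) = -15 - 5*C (J(C) = -5*(3 + C) = -15 - 5*C)
W(n) = ⅒ (W(n) = 1/10 = ⅒)
(11*5)*(W(J(D(6))) - 63) = (11*5)*(⅒ - 63) = 55*(-629/10) = -6919/2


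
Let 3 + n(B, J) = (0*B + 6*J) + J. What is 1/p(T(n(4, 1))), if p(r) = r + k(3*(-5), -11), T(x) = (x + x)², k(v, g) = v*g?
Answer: 1/229 ≈ 0.0043668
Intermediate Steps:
n(B, J) = -3 + 7*J (n(B, J) = -3 + ((0*B + 6*J) + J) = -3 + ((0 + 6*J) + J) = -3 + (6*J + J) = -3 + 7*J)
k(v, g) = g*v
T(x) = 4*x² (T(x) = (2*x)² = 4*x²)
p(r) = 165 + r (p(r) = r - 33*(-5) = r - 11*(-15) = r + 165 = 165 + r)
1/p(T(n(4, 1))) = 1/(165 + 4*(-3 + 7*1)²) = 1/(165 + 4*(-3 + 7)²) = 1/(165 + 4*4²) = 1/(165 + 4*16) = 1/(165 + 64) = 1/229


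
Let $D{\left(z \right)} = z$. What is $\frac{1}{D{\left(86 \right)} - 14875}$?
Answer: $- \frac{1}{14789} \approx -6.7618 \cdot 10^{-5}$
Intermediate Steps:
$\frac{1}{D{\left(86 \right)} - 14875} = \frac{1}{86 - 14875} = \frac{1}{-14789} = - \frac{1}{14789}$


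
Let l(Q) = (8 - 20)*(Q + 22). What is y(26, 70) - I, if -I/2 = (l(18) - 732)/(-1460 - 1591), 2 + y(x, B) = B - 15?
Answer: 54709/1017 ≈ 53.794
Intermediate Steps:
l(Q) = -264 - 12*Q (l(Q) = -12*(22 + Q) = -264 - 12*Q)
y(x, B) = -17 + B (y(x, B) = -2 + (B - 15) = -2 + (-15 + B) = -17 + B)
I = -808/1017 (I = -2*((-264 - 12*18) - 732)/(-1460 - 1591) = -2*((-264 - 216) - 732)/(-3051) = -2*(-480 - 732)*(-1)/3051 = -(-2424)*(-1)/3051 = -2*404/1017 = -808/1017 ≈ -0.79449)
y(26, 70) - I = (-17 + 70) - 1*(-808/1017) = 53 + 808/1017 = 54709/1017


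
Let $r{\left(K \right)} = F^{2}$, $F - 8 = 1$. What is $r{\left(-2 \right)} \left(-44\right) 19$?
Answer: $-67716$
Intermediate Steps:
$F = 9$ ($F = 8 + 1 = 9$)
$r{\left(K \right)} = 81$ ($r{\left(K \right)} = 9^{2} = 81$)
$r{\left(-2 \right)} \left(-44\right) 19 = 81 \left(-44\right) 19 = \left(-3564\right) 19 = -67716$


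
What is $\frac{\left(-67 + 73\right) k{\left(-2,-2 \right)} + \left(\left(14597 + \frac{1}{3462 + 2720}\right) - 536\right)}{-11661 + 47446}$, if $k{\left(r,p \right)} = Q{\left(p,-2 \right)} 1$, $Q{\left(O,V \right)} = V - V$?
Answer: $\frac{86925103}{221222870} \approx 0.39293$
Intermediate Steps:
$Q{\left(O,V \right)} = 0$
$k{\left(r,p \right)} = 0$ ($k{\left(r,p \right)} = 0 \cdot 1 = 0$)
$\frac{\left(-67 + 73\right) k{\left(-2,-2 \right)} + \left(\left(14597 + \frac{1}{3462 + 2720}\right) - 536\right)}{-11661 + 47446} = \frac{\left(-67 + 73\right) 0 + \left(\left(14597 + \frac{1}{3462 + 2720}\right) - 536\right)}{-11661 + 47446} = \frac{6 \cdot 0 + \left(\left(14597 + \frac{1}{6182}\right) - 536\right)}{35785} = \left(0 + \left(\left(14597 + \frac{1}{6182}\right) - 536\right)\right) \frac{1}{35785} = \left(0 + \left(\frac{90238655}{6182} - 536\right)\right) \frac{1}{35785} = \left(0 + \frac{86925103}{6182}\right) \frac{1}{35785} = \frac{86925103}{6182} \cdot \frac{1}{35785} = \frac{86925103}{221222870}$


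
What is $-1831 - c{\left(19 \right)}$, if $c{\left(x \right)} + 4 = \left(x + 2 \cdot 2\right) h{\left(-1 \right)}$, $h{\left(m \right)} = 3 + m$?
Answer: $-1873$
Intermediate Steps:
$c{\left(x \right)} = 4 + 2 x$ ($c{\left(x \right)} = -4 + \left(x + 2 \cdot 2\right) \left(3 - 1\right) = -4 + \left(x + 4\right) 2 = -4 + \left(4 + x\right) 2 = -4 + \left(8 + 2 x\right) = 4 + 2 x$)
$-1831 - c{\left(19 \right)} = -1831 - \left(4 + 2 \cdot 19\right) = -1831 - \left(4 + 38\right) = -1831 - 42 = -1873$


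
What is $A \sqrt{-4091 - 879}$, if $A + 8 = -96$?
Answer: $- 104 i \sqrt{4970} \approx - 7331.8 i$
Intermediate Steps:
$A = -104$ ($A = -8 - 96 = -104$)
$A \sqrt{-4091 - 879} = - 104 \sqrt{-4091 - 879} = - 104 \sqrt{-4970} = - 104 i \sqrt{4970}$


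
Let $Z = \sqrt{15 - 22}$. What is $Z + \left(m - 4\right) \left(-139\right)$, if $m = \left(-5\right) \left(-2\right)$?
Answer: $-834 + i \sqrt{7} \approx -834.0 + 2.6458 i$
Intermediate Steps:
$m = 10$
$Z = i \sqrt{7}$ ($Z = \sqrt{15 - 22} = \sqrt{-7} = i \sqrt{7} \approx 2.6458 i$)
$Z + \left(m - 4\right) \left(-139\right) = i \sqrt{7} + \left(10 - 4\right) \left(-139\right) = i \sqrt{7} + 6 \left(-139\right) = i \sqrt{7} - 834 = -834 + i \sqrt{7}$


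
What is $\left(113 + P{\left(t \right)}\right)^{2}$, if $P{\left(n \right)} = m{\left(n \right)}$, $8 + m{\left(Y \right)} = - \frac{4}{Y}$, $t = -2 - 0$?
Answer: $11449$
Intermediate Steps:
$t = -2$ ($t = -2 + 0 = -2$)
$m{\left(Y \right)} = -8 - \frac{4}{Y}$
$P{\left(n \right)} = -8 - \frac{4}{n}$
$\left(113 + P{\left(t \right)}\right)^{2} = \left(113 - \left(8 + \frac{4}{-2}\right)\right)^{2} = \left(113 - 6\right)^{2} = 107^{2} = 11449$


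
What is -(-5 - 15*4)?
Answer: 65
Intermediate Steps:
-(-5 - 15*4) = -(-5 - 60) = -1*(-65) = 65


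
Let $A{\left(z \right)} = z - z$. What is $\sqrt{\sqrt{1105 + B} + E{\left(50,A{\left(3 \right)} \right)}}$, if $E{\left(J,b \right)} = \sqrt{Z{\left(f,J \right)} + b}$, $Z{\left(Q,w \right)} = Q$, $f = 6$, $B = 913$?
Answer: $\sqrt{\sqrt{6} + \sqrt{2018}} \approx 6.8827$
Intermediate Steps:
$A{\left(z \right)} = 0$
$E{\left(J,b \right)} = \sqrt{6 + b}$
$\sqrt{\sqrt{1105 + B} + E{\left(50,A{\left(3 \right)} \right)}} = \sqrt{\sqrt{1105 + 913} + \sqrt{6 + 0}} = \sqrt{\sqrt{2018} + \sqrt{6}} = \sqrt{\sqrt{6} + \sqrt{2018}}$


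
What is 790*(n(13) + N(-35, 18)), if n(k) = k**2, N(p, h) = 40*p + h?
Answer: -958270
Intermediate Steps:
N(p, h) = h + 40*p
790*(n(13) + N(-35, 18)) = 790*(13**2 + (18 + 40*(-35))) = 790*(169 + (18 - 1400)) = 790*(169 - 1382) = 790*(-1213) = -958270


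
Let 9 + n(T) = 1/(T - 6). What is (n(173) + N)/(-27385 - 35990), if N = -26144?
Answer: 58234/141115 ≈ 0.41267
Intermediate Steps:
n(T) = -9 + 1/(-6 + T) (n(T) = -9 + 1/(T - 6) = -9 + 1/(-6 + T))
(n(173) + N)/(-27385 - 35990) = ((55 - 9*173)/(-6 + 173) - 26144)/(-27385 - 35990) = ((55 - 1557)/167 - 26144)/(-63375) = ((1/167)*(-1502) - 26144)*(-1/63375) = (-1502/167 - 26144)*(-1/63375) = -4367550/167*(-1/63375) = 58234/141115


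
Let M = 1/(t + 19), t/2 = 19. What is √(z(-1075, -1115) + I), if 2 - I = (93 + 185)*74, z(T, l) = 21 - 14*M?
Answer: I*√66764499/57 ≈ 143.35*I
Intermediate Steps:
t = 38 (t = 2*19 = 38)
M = 1/57 (M = 1/(38 + 19) = 1/57 ≈ 0.017544)
z(T, l) = 1183/57 (z(T, l) = 21 - 14*1/57 = 21 - 14/57 = 1183/57)
I = -20570 (I = 2 - (93 + 185)*74 = 2 - 278*74 = 2 - 1*20572 = 2 - 20572 = -20570)
√(z(-1075, -1115) + I) = √(1183/57 - 20570) = √(-1171307/57) = I*√66764499/57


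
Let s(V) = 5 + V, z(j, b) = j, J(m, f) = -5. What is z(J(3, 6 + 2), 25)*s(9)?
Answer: -70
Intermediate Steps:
z(J(3, 6 + 2), 25)*s(9) = -5*(5 + 9) = -5*14 = -70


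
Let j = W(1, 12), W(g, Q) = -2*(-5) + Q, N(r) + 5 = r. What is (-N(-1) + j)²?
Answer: 784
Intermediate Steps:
N(r) = -5 + r
W(g, Q) = 10 + Q
j = 22 (j = 10 + 12 = 22)
(-N(-1) + j)² = (-(-5 - 1) + 22)² = (-1*(-6) + 22)² = (6 + 22)² = 28² = 784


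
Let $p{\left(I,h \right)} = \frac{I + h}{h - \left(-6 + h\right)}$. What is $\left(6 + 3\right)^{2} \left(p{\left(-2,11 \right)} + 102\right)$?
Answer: $\frac{16767}{2} \approx 8383.5$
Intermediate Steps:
$p{\left(I,h \right)} = \frac{I}{6} + \frac{h}{6}$ ($p{\left(I,h \right)} = \frac{I + h}{6} = \left(I + h\right) \frac{1}{6} = \frac{I}{6} + \frac{h}{6}$)
$\left(6 + 3\right)^{2} \left(p{\left(-2,11 \right)} + 102\right) = \left(6 + 3\right)^{2} \left(\left(\frac{1}{6} \left(-2\right) + \frac{1}{6} \cdot 11\right) + 102\right) = 9^{2} \left(\left(- \frac{1}{3} + \frac{11}{6}\right) + 102\right) = 81 \left(\frac{3}{2} + 102\right) = 81 \cdot \frac{207}{2} = \frac{16767}{2}$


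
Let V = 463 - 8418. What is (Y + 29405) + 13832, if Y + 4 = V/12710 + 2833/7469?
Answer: 820825616441/18986198 ≈ 43233.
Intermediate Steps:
V = -7955
Y = -80626485/18986198 (Y = -4 + (-7955/12710 + 2833/7469) = -4 + (-7955*1/12710 + 2833*(1/7469)) = -4 + (-1591/2542 + 2833/7469) = -4 - 4681693/18986198 = -80626485/18986198 ≈ -4.2466)
(Y + 29405) + 13832 = (-80626485/18986198 + 29405) + 13832 = 558208525705/18986198 + 13832 = 820825616441/18986198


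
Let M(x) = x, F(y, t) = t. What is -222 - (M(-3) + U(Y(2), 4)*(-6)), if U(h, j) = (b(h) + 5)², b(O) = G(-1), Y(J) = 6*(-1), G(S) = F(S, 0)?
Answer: -69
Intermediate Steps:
G(S) = 0
Y(J) = -6
b(O) = 0
U(h, j) = 25 (U(h, j) = (0 + 5)² = 5² = 25)
-222 - (M(-3) + U(Y(2), 4)*(-6)) = -222 - (-3 + 25*(-6)) = -222 - (-3 - 150) = -222 - 1*(-153) = -222 + 153 = -69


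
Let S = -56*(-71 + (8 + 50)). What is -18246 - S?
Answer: -18974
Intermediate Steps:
S = 728 (S = -56*(-71 + 58) = -56*(-13) = 728)
-18246 - S = -18246 - 1*728 = -18246 - 728 = -18974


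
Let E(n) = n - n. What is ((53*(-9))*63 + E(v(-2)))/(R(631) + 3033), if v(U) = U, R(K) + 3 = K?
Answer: -4293/523 ≈ -8.2084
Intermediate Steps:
R(K) = -3 + K
E(n) = 0
((53*(-9))*63 + E(v(-2)))/(R(631) + 3033) = ((53*(-9))*63 + 0)/((-3 + 631) + 3033) = (-477*63 + 0)/(628 + 3033) = (-30051 + 0)/3661 = -30051*1/3661 = -4293/523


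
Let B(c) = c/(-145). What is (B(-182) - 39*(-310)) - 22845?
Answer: -1559293/145 ≈ -10754.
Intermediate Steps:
B(c) = -c/145 (B(c) = c*(-1/145) = -c/145)
(B(-182) - 39*(-310)) - 22845 = (-1/145*(-182) - 39*(-310)) - 22845 = (182/145 + 12090) - 22845 = 1753232/145 - 22845 = -1559293/145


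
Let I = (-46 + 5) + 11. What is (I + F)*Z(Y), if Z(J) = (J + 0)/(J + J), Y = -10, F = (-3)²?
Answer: -21/2 ≈ -10.500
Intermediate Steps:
I = -30 (I = -41 + 11 = -30)
F = 9
Z(J) = ½ (Z(J) = J/((2*J)) = J*(1/(2*J)) = ½)
(I + F)*Z(Y) = (-30 + 9)*(½) = -21*½ = -21/2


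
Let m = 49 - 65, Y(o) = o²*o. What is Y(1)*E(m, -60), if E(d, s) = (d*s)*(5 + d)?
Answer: -10560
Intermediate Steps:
Y(o) = o³
m = -16
E(d, s) = d*s*(5 + d)
Y(1)*E(m, -60) = 1³*(-16*(-60)*(5 - 16)) = 1*(-16*(-60)*(-11)) = 1*(-10560) = -10560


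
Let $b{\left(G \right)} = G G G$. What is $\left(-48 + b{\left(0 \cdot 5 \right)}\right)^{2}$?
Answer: $2304$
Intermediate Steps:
$b{\left(G \right)} = G^{3}$ ($b{\left(G \right)} = G^{2} G = G^{3}$)
$\left(-48 + b{\left(0 \cdot 5 \right)}\right)^{2} = \left(-48 + \left(0 \cdot 5\right)^{3}\right)^{2} = \left(-48 + 0^{3}\right)^{2} = \left(-48 + 0\right)^{2} = \left(-48\right)^{2} = 2304$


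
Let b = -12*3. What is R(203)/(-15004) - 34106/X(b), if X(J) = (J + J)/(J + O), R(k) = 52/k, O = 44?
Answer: 25970115901/6853077 ≈ 3789.6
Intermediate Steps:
b = -36
X(J) = 2*J/(44 + J) (X(J) = (J + J)/(J + 44) = (2*J)/(44 + J) = 2*J/(44 + J))
R(203)/(-15004) - 34106/X(b) = (52/203)/(-15004) - 34106/(2*(-36)/(44 - 36)) = (52*(1/203))*(-1/15004) - 34106/(2*(-36)/8) = (52/203)*(-1/15004) - 34106/(2*(-36)*(⅛)) = -13/761453 - 34106/(-9) = -13/761453 - 34106*(-⅑) = -13/761453 + 34106/9 = 25970115901/6853077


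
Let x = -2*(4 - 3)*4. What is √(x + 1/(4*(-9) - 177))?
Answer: I*√363165/213 ≈ 2.8293*I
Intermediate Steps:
x = -8 (x = -2*4 = -8)
√(x + 1/(4*(-9) - 177)) = √(-8 + 1/(4*(-9) - 177)) = √(-8 + 1/(-36 - 177)) = √(-8 + 1/(-213)) = √(-8 - 1/213) = √(-1705/213) = I*√363165/213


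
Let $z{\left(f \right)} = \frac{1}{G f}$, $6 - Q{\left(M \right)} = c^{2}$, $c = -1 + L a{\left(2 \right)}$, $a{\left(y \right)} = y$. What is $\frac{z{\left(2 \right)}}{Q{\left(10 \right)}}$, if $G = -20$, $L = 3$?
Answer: $\frac{1}{760} \approx 0.0013158$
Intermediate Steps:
$c = 5$ ($c = -1 + 3 \cdot 2 = -1 + 6 = 5$)
$Q{\left(M \right)} = -19$ ($Q{\left(M \right)} = 6 - 5^{2} = 6 - 25 = -19$)
$z{\left(f \right)} = - \frac{1}{20 f}$ ($z{\left(f \right)} = \frac{1}{\left(-20\right) f} = - \frac{1}{20 f}$)
$\frac{z{\left(2 \right)}}{Q{\left(10 \right)}} = \frac{\left(- \frac{1}{20}\right) \frac{1}{2}}{-19} = \left(- \frac{1}{20}\right) \frac{1}{2} \left(- \frac{1}{19}\right) = \left(- \frac{1}{40}\right) \left(- \frac{1}{19}\right) = \frac{1}{760}$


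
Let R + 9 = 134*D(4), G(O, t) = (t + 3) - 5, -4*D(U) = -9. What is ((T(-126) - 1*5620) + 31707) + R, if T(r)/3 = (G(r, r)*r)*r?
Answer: -12140009/2 ≈ -6.0700e+6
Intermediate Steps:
D(U) = 9/4 (D(U) = -¼*(-9) = 9/4)
G(O, t) = -2 + t (G(O, t) = (3 + t) - 5 = -2 + t)
T(r) = 3*r²*(-2 + r) (T(r) = 3*(((-2 + r)*r)*r) = 3*((r*(-2 + r))*r) = 3*(r²*(-2 + r)) = 3*r²*(-2 + r))
R = 585/2 (R = -9 + 134*(9/4) = -9 + 603/2 = 585/2 ≈ 292.50)
((T(-126) - 1*5620) + 31707) + R = ((3*(-126)²*(-2 - 126) - 1*5620) + 31707) + 585/2 = ((3*15876*(-128) - 5620) + 31707) + 585/2 = ((-6096384 - 5620) + 31707) + 585/2 = (-6102004 + 31707) + 585/2 = -6070297 + 585/2 = -12140009/2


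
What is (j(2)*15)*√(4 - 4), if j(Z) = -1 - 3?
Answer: 0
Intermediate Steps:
j(Z) = -4
(j(2)*15)*√(4 - 4) = (-4*15)*√(4 - 4) = -60*√0 = -60*0 = 0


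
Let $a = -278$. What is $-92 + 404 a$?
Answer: $-112404$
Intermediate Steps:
$-92 + 404 a = -92 + 404 \left(-278\right) = -92 - 112312 = -112404$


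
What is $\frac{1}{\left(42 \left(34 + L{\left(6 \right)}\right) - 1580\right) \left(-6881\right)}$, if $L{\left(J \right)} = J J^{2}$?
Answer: $- \frac{1}{61378520} \approx -1.6292 \cdot 10^{-8}$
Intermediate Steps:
$L{\left(J \right)} = J^{3}$
$\frac{1}{\left(42 \left(34 + L{\left(6 \right)}\right) - 1580\right) \left(-6881\right)} = \frac{1}{\left(42 \left(34 + 6^{3}\right) - 1580\right) \left(-6881\right)} = \frac{1}{42 \left(34 + 216\right) - 1580} \left(- \frac{1}{6881}\right) = \frac{1}{42 \cdot 250 - 1580} \left(- \frac{1}{6881}\right) = \frac{1}{10500 - 1580} \left(- \frac{1}{6881}\right) = \frac{1}{8920} \left(- \frac{1}{6881}\right) = - \frac{1}{61378520}$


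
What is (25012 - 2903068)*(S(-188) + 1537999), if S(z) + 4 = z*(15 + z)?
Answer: -4520041631064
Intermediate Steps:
S(z) = -4 + z*(15 + z)
(25012 - 2903068)*(S(-188) + 1537999) = (25012 - 2903068)*((-4 + (-188)² + 15*(-188)) + 1537999) = -2878056*((-4 + 35344 - 2820) + 1537999) = -2878056*(32520 + 1537999) = -2878056*1570519 = -4520041631064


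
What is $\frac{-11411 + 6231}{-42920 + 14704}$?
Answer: $\frac{1295}{7054} \approx 0.18358$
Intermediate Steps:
$\frac{-11411 + 6231}{-42920 + 14704} = - \frac{5180}{-28216} = \left(-5180\right) \left(- \frac{1}{28216}\right) = \frac{1295}{7054}$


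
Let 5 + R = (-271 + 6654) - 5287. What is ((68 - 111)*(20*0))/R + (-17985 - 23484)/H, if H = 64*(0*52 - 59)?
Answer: 41469/3776 ≈ 10.982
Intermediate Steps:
H = -3776 (H = 64*(0 - 59) = 64*(-59) = -3776)
R = 1091 (R = -5 + ((-271 + 6654) - 5287) = -5 + (6383 - 5287) = -5 + 1096 = 1091)
((68 - 111)*(20*0))/R + (-17985 - 23484)/H = ((68 - 111)*(20*0))/1091 + (-17985 - 23484)/(-3776) = -43*0*(1/1091) - 41469*(-1/3776) = 0*(1/1091) + 41469/3776 = 0 + 41469/3776 = 41469/3776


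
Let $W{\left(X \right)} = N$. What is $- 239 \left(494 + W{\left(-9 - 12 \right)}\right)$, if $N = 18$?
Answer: $-122368$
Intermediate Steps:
$W{\left(X \right)} = 18$
$- 239 \left(494 + W{\left(-9 - 12 \right)}\right) = - 239 \left(494 + 18\right) = \left(-239\right) 512 = -122368$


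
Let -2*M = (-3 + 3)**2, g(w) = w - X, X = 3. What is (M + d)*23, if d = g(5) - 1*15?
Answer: -299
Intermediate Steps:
g(w) = -3 + w (g(w) = w - 1*3 = w - 3 = -3 + w)
d = -13 (d = (-3 + 5) - 1*15 = 2 - 15 = -13)
M = 0 (M = -(-3 + 3)**2/2 = -1/2*0**2 = -1/2*0 = 0)
(M + d)*23 = (0 - 13)*23 = -13*23 = -299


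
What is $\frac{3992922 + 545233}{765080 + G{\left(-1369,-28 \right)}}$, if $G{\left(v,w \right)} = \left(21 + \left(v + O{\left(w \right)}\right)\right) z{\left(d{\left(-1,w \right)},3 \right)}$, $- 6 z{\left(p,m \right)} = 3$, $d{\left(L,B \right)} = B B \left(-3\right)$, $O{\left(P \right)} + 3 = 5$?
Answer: $\frac{4538155}{765753} \approx 5.9264$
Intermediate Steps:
$O{\left(P \right)} = 2$ ($O{\left(P \right)} = -3 + 5 = 2$)
$d{\left(L,B \right)} = - 3 B^{2}$ ($d{\left(L,B \right)} = B^{2} \left(-3\right) = - 3 B^{2}$)
$z{\left(p,m \right)} = - \frac{1}{2}$ ($z{\left(p,m \right)} = \left(- \frac{1}{6}\right) 3 = - \frac{1}{2}$)
$G{\left(v,w \right)} = - \frac{23}{2} - \frac{v}{2}$ ($G{\left(v,w \right)} = \left(21 + \left(v + 2\right)\right) \left(- \frac{1}{2}\right) = \left(21 + \left(2 + v\right)\right) \left(- \frac{1}{2}\right) = \left(23 + v\right) \left(- \frac{1}{2}\right) = - \frac{23}{2} - \frac{v}{2}$)
$\frac{3992922 + 545233}{765080 + G{\left(-1369,-28 \right)}} = \frac{3992922 + 545233}{765080 - -673} = \frac{4538155}{765080 + \left(- \frac{23}{2} + \frac{1369}{2}\right)} = \frac{4538155}{765080 + 673} = \frac{4538155}{765753}$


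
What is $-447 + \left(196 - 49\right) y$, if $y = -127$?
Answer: $-19116$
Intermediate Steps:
$-447 + \left(196 - 49\right) y = -447 + \left(196 - 49\right) \left(-127\right) = -447 + 147 \left(-127\right) = -447 - 18669 = -19116$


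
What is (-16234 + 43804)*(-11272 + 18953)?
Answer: 211765170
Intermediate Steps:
(-16234 + 43804)*(-11272 + 18953) = 27570*7681 = 211765170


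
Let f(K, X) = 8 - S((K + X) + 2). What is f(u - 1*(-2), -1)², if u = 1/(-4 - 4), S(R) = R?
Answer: 1681/64 ≈ 26.266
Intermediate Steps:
u = -⅛ (u = 1/(-8) = -⅛ ≈ -0.12500)
f(K, X) = 6 - K - X (f(K, X) = 8 - ((K + X) + 2) = 8 - (2 + K + X) = 8 + (-2 - K - X) = 6 - K - X)
f(u - 1*(-2), -1)² = (6 - (-⅛ - 1*(-2)) - 1*(-1))² = (6 - (-⅛ + 2) + 1)² = (6 - 1*15/8 + 1)² = (6 - 15/8 + 1)² = (41/8)² = 1681/64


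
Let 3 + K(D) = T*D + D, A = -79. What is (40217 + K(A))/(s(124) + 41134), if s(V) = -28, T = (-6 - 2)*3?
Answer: 42031/41106 ≈ 1.0225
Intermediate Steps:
T = -24 (T = -8*3 = -24)
K(D) = -3 - 23*D (K(D) = -3 + (-24*D + D) = -3 - 23*D)
(40217 + K(A))/(s(124) + 41134) = (40217 + (-3 - 23*(-79)))/(-28 + 41134) = (40217 + (-3 + 1817))/41106 = (40217 + 1814)*(1/41106) = 42031*(1/41106) = 42031/41106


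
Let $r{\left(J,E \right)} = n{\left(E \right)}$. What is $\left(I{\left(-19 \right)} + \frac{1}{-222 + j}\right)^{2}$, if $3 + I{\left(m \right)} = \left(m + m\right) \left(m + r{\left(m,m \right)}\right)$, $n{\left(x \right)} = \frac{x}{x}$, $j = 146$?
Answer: $\frac{2678580025}{5776} \approx 4.6374 \cdot 10^{5}$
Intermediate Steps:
$n{\left(x \right)} = 1$
$r{\left(J,E \right)} = 1$
$I{\left(m \right)} = -3 + 2 m \left(1 + m\right)$ ($I{\left(m \right)} = -3 + \left(m + m\right) \left(m + 1\right) = -3 + 2 m \left(1 + m\right)$)
$\left(I{\left(-19 \right)} + \frac{1}{-222 + j}\right)^{2} = \left(\left(-3 + 2 \left(-19\right) + 2 \left(-19\right)^{2}\right) + \frac{1}{-222 + 146}\right)^{2} = \left(\left(-3 - 38 + 2 \cdot 361\right) + \frac{1}{-76}\right)^{2} = \left(\left(-3 - 38 + 722\right) - \frac{1}{76}\right)^{2} = \left(681 - \frac{1}{76}\right)^{2} = \left(\frac{51755}{76}\right)^{2} = \frac{2678580025}{5776}$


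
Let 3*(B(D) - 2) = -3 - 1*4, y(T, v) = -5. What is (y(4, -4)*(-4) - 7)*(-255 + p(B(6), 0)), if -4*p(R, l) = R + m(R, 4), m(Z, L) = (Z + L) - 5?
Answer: -39715/12 ≈ -3309.6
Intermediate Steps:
B(D) = -1/3 (B(D) = 2 + (-3 - 1*4)/3 = 2 + (-3 - 4)/3 = 2 + (1/3)*(-7) = 2 - 7/3 = -1/3)
m(Z, L) = -5 + L + Z (m(Z, L) = (L + Z) - 5 = -5 + L + Z)
p(R, l) = 1/4 - R/2 (p(R, l) = -(R + (-5 + 4 + R))/4 = -(R + (-1 + R))/4 = -(-1 + 2*R)/4 = 1/4 - R/2)
(y(4, -4)*(-4) - 7)*(-255 + p(B(6), 0)) = (-5*(-4) - 7)*(-255 + (1/4 - 1/2*(-1/3))) = (20 - 7)*(-255 + (1/4 + 1/6)) = 13*(-255 + 5/12) = 13*(-3055/12) = -39715/12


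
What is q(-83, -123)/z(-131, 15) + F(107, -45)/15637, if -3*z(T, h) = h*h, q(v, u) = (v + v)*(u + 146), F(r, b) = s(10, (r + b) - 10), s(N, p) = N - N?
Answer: 3818/75 ≈ 50.907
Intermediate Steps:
s(N, p) = 0
F(r, b) = 0
q(v, u) = 2*v*(146 + u) (q(v, u) = (2*v)*(146 + u) = 2*v*(146 + u))
z(T, h) = -h²/3 (z(T, h) = -h*h/3 = -h²/3)
q(-83, -123)/z(-131, 15) + F(107, -45)/15637 = (2*(-83)*(146 - 123))/((-⅓*15²)) + 0/15637 = (2*(-83)*23)/((-⅓*225)) + 0*(1/15637) = -3818/(-75) + 0 = -3818*(-1/75) + 0 = 3818/75 + 0 = 3818/75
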